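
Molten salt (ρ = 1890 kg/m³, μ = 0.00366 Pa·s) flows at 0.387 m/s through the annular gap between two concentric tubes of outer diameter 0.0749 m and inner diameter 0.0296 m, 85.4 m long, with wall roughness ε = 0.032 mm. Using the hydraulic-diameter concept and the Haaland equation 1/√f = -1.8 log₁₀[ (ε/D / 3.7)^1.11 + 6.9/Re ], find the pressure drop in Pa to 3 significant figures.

Hydraulic diameter D_h = 4A/P = D_o - D_i = 0.0749 - 0.0296 = 0.0453 m.
Re = ρVD_h/μ = 1890·0.387·0.0453/0.00366 = 9053.
ε/D_h = 3.2e-05/0.0453 = 0.000706; Haaland gives 1/√f = -1.8 log₁₀[7.44e-05+0.000762] = 5.539, so f = 0.03259.
ΔP = f(L/D_h)(ρV²/2) = 0.03259·85.4/0.0453·141.5 = 8695 Pa.

ΔP ≈ 8700 Pa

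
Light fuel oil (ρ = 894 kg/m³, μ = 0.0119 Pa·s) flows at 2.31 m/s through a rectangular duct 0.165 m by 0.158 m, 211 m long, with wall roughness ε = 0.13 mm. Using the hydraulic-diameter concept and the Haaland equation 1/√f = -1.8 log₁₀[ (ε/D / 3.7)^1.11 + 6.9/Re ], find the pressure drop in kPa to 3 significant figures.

Hydraulic diameter D_h = 4A/P = 4·(0.165·0.158)/(2·(0.165+0.158)) = 0.1043/0.646 = 0.1614 m.
Re = ρVD_h/μ = 894·2.31·0.1614/0.0119 = 2.801e+04.
ε/D_h = 0.00013/0.1614 = 0.000805; Haaland gives 1/√f = -1.8 log₁₀[8.61e-05+0.000246] = 6.261, so f = 0.02551.
ΔP = f(L/D_h)(ρV²/2) = 0.02551·211/0.1614·2385 = 7.953e+04 Pa.
ΔP = 79.5 kPa.

ΔP ≈ 79.5 kPa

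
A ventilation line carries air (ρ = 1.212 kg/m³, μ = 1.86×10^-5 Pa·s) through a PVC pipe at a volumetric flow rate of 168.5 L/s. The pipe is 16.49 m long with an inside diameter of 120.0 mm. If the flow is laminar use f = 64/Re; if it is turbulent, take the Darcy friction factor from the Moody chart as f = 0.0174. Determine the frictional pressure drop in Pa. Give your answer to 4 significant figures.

ΔP ≈ 321.6 Pa

Q = 168.5 L/s = 168.5/1000 = 0.1685 m³/s.
Cross-sectional area A = πD²/4 = π(0.12)²/4 = 0.01131 m²; mean velocity V = Q/A = 0.1685/0.01131 = 14.9 m/s.
Reynolds number Re = ρVD/μ = 1.212 · 14.9 · 0.12 / 1.86e-05 = 1.165e+05.
Re > 4000 → turbulent; use the Moody-chart value f = 0.0174.
Darcy-Weisbach: ΔP = f(L/D)(ρV²/2) = 0.0174·(16.49/0.12)·(1.212·14.9²/2) = 0.0174·137.4·134.5 = 321.6 Pa.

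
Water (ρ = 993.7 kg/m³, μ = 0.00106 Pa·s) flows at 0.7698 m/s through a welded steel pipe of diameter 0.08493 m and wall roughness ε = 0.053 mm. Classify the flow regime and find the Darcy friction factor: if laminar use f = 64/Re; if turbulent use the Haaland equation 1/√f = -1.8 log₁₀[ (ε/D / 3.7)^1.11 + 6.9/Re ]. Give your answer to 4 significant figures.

Re = ρVD/μ = 993.7·0.7698·0.08493/0.00106 = 6.129e+04.
Re > 4000 → turbulent. ε/D = 5.3e-05/0.08493 = 0.000624; Haaland: 1/√f = -1.8 log₁₀[6.49e-05 + 0.000113] = 6.752, so f = 0.02194.

f ≈ 0.02194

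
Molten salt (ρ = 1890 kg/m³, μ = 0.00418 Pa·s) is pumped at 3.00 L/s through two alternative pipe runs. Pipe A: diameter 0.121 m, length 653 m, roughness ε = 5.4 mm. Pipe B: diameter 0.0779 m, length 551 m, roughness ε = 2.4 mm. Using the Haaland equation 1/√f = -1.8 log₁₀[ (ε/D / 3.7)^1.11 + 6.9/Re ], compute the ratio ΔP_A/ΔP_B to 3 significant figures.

ΔP_A/ΔP_B ≈ 0.154

Pipe A: V = Q/A = 0.003/0.0115 = 0.2609 m/s; Re = 1.427e+04; ε/D = 0.0446; Haaland → f = 0.06984; ΔP_A = f(L/D)(ρV²/2) = 2.424e+04 Pa.
Pipe B: V = Q/A = 0.003/0.004766 = 0.6294 m/s; Re = 2.217e+04; ε/D = 0.0308; Haaland → f = 0.05929; ΔP_B = f(L/D)(ρV²/2) = 1.57e+05 Pa.
ΔP_A/ΔP_B = 2.424e+04/1.57e+05 = 0.154.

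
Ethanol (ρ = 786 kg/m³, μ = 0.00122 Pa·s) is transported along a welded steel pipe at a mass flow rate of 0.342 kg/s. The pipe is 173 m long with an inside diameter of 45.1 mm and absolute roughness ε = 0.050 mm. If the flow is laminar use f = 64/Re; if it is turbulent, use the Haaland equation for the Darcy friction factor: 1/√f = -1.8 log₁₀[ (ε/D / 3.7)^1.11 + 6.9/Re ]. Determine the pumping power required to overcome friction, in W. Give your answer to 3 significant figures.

A = πD²/4 = π(0.0451)²/4 = 0.001598 m²; mean velocity V = ṁ/(ρA) = 0.342/(786 · 0.001598) = 0.2724 m/s.
Reynolds number Re = ρVD/μ = 786 · 0.2724 · 0.0451 / 0.00122 = 7914.
Re > 4000 → turbulent. Relative roughness ε/D = 5e-05/0.0451 = 0.00111. Haaland: 1/√f = -1.8 log₁₀[(0.00111/3.7)^1.11 + 6.9/7914] = -1.8 log₁₀[0.000123 + 0.000872] = 5.404, so f = 0.03424.
Darcy-Weisbach: ΔP = f(L/D)(ρV²/2) = 0.03424·(173/0.0451)·(786·0.2724²/2) = 0.03424·3836·29.16 = 3829 Pa.
Q = ṁ/ρ = 0.342/786 = 0.0004351 m³/s.
Pumping power P = QΔP = 0.0004351·3829 = 1.666 W = 1.67 W.

P ≈ 1.67 W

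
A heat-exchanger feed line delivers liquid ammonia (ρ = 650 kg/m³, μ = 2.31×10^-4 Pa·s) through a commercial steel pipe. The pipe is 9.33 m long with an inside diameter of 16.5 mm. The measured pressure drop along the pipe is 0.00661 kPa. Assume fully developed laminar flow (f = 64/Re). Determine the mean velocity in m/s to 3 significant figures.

V ≈ 0.0261 m/s

For laminar flow, f = 64/Re with Re = ρVD/μ, so Darcy-Weisbach reduces to ΔP = 32μLV/D². Solving for V: V = ΔP·D²/(32μL) = 6.61·(0.0165)²/(32·0.000231·9.33) = 0.02609 m/s.
Check: Re = ρVD/μ = 650·0.02609·0.0165/0.000231 = 1211 < 2300, so the laminar assumption holds.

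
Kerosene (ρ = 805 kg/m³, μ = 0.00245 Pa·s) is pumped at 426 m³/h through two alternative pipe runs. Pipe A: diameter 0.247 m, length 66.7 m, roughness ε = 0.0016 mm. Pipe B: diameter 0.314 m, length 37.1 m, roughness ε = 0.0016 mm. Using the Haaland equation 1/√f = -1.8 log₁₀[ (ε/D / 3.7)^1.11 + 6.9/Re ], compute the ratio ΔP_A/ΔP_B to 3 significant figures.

Pipe A: V = Q/A = 0.1183/0.04792 = 2.47 m/s; Re = 2.004e+05; ε/D = 6.48e-06; Haaland → f = 0.01553; ΔP_A = f(L/D)(ρV²/2) = 1.029e+04 Pa.
Pipe B: V = Q/A = 0.1183/0.07744 = 1.528 m/s; Re = 1.577e+05; ε/D = 5.1e-06; Haaland → f = 0.01627; ΔP_B = f(L/D)(ρV²/2) = 1807 Pa.
ΔP_A/ΔP_B = 1.029e+04/1807 = 5.70.

ΔP_A/ΔP_B ≈ 5.70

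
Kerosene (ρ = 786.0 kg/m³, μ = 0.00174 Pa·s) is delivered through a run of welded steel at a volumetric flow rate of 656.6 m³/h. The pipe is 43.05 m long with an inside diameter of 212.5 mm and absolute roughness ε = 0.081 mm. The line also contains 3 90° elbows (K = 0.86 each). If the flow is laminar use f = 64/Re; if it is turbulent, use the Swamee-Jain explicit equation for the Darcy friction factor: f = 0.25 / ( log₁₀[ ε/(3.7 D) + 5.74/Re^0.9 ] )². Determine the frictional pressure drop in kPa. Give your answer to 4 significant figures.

ΔP ≈ 62.61 kPa

Q = 656.6 m³/h = 656.6/3600 = 0.1824 m³/s.
Cross-sectional area A = πD²/4 = π(0.2125)²/4 = 0.03547 m²; mean velocity V = Q/A = 0.1824/0.03547 = 5.143 m/s.
Reynolds number Re = ρVD/μ = 786 · 5.143 · 0.2125 / 0.00174 = 4.937e+05.
Re > 4000 → turbulent. Relative roughness ε/D = 8.1e-05/0.2125 = 0.000381. Swamee-Jain: f = 0.25/(log₁₀[0.000381/3.7 + 5.74/4.937e+05^0.9])² = 0.25/(log₁₀[0.000103 + 4.31e-05])² = 0.25/(-3.835)² = 0.017.
Total minor-loss coefficient ΣK = 3·0.86 = 2.58.
ΔP = [f·L/D + ΣK]·(ρV²/2) = [0.017·43.05/0.2125 + 2.58]·(786·5.143²/2) = [3.443 + 2.58]·1.039e+04 = 6.261e+04 Pa.
ΔP = 6.261e+04 Pa = 62.61 kPa.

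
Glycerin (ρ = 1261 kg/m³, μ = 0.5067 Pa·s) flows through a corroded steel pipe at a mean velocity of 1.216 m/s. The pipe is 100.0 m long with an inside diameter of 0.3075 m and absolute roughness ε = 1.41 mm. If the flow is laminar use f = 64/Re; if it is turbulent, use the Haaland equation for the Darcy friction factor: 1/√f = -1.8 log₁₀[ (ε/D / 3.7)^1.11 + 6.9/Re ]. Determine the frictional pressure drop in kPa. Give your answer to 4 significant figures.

Reynolds number Re = ρVD/μ = 1261 · 1.216 · 0.3075 / 0.507 = 930.6.
Re < 2300 → laminar flow, so f = 64/Re = 64/930.6 = 0.06878 (the turbulent correlation is not needed).
Darcy-Weisbach: ΔP = f(L/D)(ρV²/2) = 0.06878·(100/0.3075)·(1261·1.216²/2) = 0.06878·325.2·932.3 = 2.085e+04 Pa.
ΔP = 2.085e+04 Pa = 20.85 kPa.

ΔP ≈ 20.85 kPa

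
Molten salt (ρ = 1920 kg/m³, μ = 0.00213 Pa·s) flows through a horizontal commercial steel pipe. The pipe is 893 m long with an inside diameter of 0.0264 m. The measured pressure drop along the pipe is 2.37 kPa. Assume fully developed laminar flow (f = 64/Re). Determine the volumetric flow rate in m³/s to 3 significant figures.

Q ≈ 1.49×10^-5 m³/s

For laminar flow, f = 64/Re with Re = ρVD/μ, so Darcy-Weisbach reduces to ΔP = 32μLV/D². Solving for V: V = ΔP·D²/(32μL) = 2370·(0.0264)²/(32·0.00213·893) = 0.02714 m/s.
Check: Re = ρVD/μ = 1920·0.02714·0.0264/0.00213 = 645.8 < 2300, so the laminar assumption holds.
Q = V·A = 0.02714·(π/4·0.0264²) = 1.486e-05 m³/s = 1.49×10^-5 m³/s.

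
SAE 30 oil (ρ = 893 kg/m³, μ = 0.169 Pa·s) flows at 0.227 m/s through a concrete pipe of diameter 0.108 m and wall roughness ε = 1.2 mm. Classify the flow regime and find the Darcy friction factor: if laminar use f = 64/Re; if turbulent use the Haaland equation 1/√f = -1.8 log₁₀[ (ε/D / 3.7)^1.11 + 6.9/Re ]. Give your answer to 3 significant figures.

f ≈ 0.494

Re = ρVD/μ = 893·0.227·0.108/0.169 = 129.5.
Re < 2300 → laminar, so f = 64/Re = 0.494 (roughness is irrelevant in laminar flow).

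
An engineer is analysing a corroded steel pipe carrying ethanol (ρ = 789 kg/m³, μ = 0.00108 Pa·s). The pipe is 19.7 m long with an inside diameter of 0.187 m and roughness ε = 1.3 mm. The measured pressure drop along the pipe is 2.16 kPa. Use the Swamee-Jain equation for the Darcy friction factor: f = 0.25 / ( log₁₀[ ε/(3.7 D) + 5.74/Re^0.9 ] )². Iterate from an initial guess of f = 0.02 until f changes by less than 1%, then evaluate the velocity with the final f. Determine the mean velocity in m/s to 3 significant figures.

V ≈ 1.23 m/s

Rearranging Darcy-Weisbach: V = √(2·ΔP·D/(f·L·ρ)). With ε/D = 0.0013/0.187 = 0.00695, iterate starting from f = 0.02:
  f = 0.02 → V = √(2·2160·0.187/(0.02·19.7·789)) = 1.612 m/s; Re = ρVD/μ = 2.202e+05; f → 0.03414
  f = 0.03414 → V = 1.234 m/s; Re = 1.686e+05; f → 0.03428
Converged (Δf/f < 1%). With the final f = 0.03428: V = √(2·2160·0.187/(0.03428·19.7·789)) = 1.231 m/s.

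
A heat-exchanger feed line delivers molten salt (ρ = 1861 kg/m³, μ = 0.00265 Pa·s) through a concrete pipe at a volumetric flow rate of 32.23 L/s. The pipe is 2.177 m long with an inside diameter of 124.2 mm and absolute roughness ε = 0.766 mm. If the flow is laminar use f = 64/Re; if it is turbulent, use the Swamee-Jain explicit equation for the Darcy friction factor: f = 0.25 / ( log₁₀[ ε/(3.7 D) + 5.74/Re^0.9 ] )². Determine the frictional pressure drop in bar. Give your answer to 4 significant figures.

Q = 32.23 L/s = 32.23/1000 = 0.03223 m³/s.
Cross-sectional area A = πD²/4 = π(0.1242)²/4 = 0.01212 m²; mean velocity V = Q/A = 0.03223/0.01212 = 2.66 m/s.
Reynolds number Re = ρVD/μ = 1861 · 2.66 · 0.1242 / 0.00265 = 2.32e+05.
Re > 4000 → turbulent. Relative roughness ε/D = 0.000766/0.1242 = 0.00617. Swamee-Jain: f = 0.25/(log₁₀[0.00617/3.7 + 5.74/2.32e+05^0.9])² = 0.25/(log₁₀[0.00167 + 8.51e-05])² = 0.25/(-2.756)² = 0.0329.
Darcy-Weisbach: ΔP = f(L/D)(ρV²/2) = 0.0329·(2.177/0.1242)·(1861·2.66²/2) = 0.0329·17.53·6585 = 3798 Pa.
ΔP = 3798 Pa = 0.03798 bar.

ΔP ≈ 0.03798 bar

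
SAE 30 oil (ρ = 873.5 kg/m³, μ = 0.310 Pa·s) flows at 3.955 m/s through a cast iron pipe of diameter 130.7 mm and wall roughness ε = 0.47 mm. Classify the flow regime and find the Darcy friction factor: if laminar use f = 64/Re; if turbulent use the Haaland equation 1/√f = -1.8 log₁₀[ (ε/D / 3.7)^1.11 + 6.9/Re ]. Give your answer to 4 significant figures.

Re = ρVD/μ = 873.5·3.955·0.1307/0.31 = 1457.
Re < 2300 → laminar, so f = 64/Re = 0.04394 (roughness is irrelevant in laminar flow).

f ≈ 0.04394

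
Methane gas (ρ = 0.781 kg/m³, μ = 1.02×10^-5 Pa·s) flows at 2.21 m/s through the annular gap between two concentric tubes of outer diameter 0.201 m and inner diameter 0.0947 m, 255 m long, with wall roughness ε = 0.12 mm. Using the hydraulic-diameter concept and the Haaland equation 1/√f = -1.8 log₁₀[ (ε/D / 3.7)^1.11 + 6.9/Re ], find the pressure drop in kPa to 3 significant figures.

Hydraulic diameter D_h = 4A/P = D_o - D_i = 0.201 - 0.0947 = 0.1063 m.
Re = ρVD_h/μ = 0.781·2.21·0.1063/1.02e-05 = 1.799e+04.
ε/D_h = 0.00012/0.1063 = 0.00113; Haaland gives 1/√f = -1.8 log₁₀[0.000125+0.000384] = 5.928, so f = 0.02846.
ΔP = f(L/D_h)(ρV²/2) = 0.02846·255/0.1063·1.907 = 130.2 Pa.
ΔP = 0.130 kPa.

ΔP ≈ 0.130 kPa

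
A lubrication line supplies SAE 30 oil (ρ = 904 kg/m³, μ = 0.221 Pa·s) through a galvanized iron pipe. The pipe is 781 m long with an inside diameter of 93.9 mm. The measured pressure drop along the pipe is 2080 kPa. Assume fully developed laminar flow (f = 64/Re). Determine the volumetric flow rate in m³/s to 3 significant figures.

For laminar flow, f = 64/Re with Re = ρVD/μ, so Darcy-Weisbach reduces to ΔP = 32μLV/D². Solving for V: V = ΔP·D²/(32μL) = 2.08e+06·(0.0939)²/(32·0.221·781) = 3.32 m/s.
Check: Re = ρVD/μ = 904·3.32·0.0939/0.221 = 1275 < 2300, so the laminar assumption holds.
Q = V·A = 3.32·(π/4·0.0939²) = 0.02299 m³/s = 0.0230 m³/s.

Q ≈ 0.0230 m³/s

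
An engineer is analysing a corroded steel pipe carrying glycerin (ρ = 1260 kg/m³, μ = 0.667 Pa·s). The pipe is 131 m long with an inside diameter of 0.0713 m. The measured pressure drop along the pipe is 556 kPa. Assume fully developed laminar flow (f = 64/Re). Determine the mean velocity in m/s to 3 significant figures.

For laminar flow, f = 64/Re with Re = ρVD/μ, so Darcy-Weisbach reduces to ΔP = 32μLV/D². Solving for V: V = ΔP·D²/(32μL) = 5.56e+05·(0.0713)²/(32·0.667·131) = 1.011 m/s.
Check: Re = ρVD/μ = 1260·1.011·0.0713/0.667 = 136.2 < 2300, so the laminar assumption holds.

V ≈ 1.01 m/s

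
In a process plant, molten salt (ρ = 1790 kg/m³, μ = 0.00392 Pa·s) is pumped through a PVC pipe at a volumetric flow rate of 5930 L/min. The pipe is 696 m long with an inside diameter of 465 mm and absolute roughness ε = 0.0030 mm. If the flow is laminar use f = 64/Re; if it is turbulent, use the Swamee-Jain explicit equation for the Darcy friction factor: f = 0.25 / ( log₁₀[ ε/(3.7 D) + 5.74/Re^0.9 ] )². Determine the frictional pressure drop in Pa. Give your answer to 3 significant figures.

Q = 5930 L/min = 5930/60000 = 0.09883 m³/s.
Cross-sectional area A = πD²/4 = π(0.465)²/4 = 0.1698 m²; mean velocity V = Q/A = 0.09883/0.1698 = 0.582 m/s.
Reynolds number Re = ρVD/μ = 1790 · 0.582 · 0.465 / 0.00392 = 1.236e+05.
Re > 4000 → turbulent. Relative roughness ε/D = 3e-06/0.465 = 6.45e-06. Swamee-Jain: f = 0.25/(log₁₀[6.45e-06/3.7 + 5.74/1.236e+05^0.9])² = 0.25/(log₁₀[1.74e-06 + 0.00015])² = 0.25/(-3.819)² = 0.01714.
Darcy-Weisbach: ΔP = f(L/D)(ρV²/2) = 0.01714·(696/0.465)·(1790·0.582²/2) = 0.01714·1497·303.1 = 7778 Pa.

ΔP ≈ 7780 Pa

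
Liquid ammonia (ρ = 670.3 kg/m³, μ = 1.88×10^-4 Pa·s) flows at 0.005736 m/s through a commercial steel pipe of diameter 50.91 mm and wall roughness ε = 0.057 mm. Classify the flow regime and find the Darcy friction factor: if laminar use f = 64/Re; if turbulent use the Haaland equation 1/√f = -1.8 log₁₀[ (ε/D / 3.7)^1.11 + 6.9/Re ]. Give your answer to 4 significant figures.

Re = ρVD/μ = 670.3·0.005736·0.05091/0.000188 = 1041.
Re < 2300 → laminar, so f = 64/Re = 0.06147 (roughness is irrelevant in laminar flow).

f ≈ 0.06147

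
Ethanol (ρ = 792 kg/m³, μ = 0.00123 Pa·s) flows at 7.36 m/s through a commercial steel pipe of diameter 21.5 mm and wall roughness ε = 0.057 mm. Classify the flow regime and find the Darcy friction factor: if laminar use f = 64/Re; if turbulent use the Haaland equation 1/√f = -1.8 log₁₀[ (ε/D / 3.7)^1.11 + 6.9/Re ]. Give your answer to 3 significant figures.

f ≈ 0.0266

Re = ρVD/μ = 792·7.36·0.0215/0.00123 = 1.019e+05.
Re > 4000 → turbulent. ε/D = 5.7e-05/0.0215 = 0.00265; Haaland: 1/√f = -1.8 log₁₀[0.000323 + 6.77e-05] = 6.134, so f = 0.02657.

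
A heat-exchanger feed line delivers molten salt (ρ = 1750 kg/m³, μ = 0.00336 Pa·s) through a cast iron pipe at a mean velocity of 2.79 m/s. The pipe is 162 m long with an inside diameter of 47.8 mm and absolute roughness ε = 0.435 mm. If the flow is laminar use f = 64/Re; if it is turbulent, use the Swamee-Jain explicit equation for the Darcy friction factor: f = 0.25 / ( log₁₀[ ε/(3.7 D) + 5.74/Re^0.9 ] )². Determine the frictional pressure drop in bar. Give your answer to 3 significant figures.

Reynolds number Re = ρVD/μ = 1750 · 2.79 · 0.0478 / 0.00336 = 6.946e+04.
Re > 4000 → turbulent. Relative roughness ε/D = 0.000435/0.0478 = 0.0091. Swamee-Jain: f = 0.25/(log₁₀[0.0091/3.7 + 5.74/6.946e+04^0.9])² = 0.25/(log₁₀[0.00246 + 0.000252])² = 0.25/(-2.567)² = 0.03795.
Darcy-Weisbach: ΔP = f(L/D)(ρV²/2) = 0.03795·(162/0.0478)·(1750·2.79²/2) = 0.03795·3389·6811 = 8.759e+05 Pa.
ΔP = 8.759e+05 Pa = 8.76 bar.

ΔP ≈ 8.76 bar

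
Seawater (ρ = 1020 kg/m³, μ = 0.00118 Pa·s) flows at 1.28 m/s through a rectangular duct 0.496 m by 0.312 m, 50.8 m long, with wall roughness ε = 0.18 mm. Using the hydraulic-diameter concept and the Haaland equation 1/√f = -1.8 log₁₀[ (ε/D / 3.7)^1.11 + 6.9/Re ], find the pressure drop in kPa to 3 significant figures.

Hydraulic diameter D_h = 4A/P = 4·(0.496·0.312)/(2·(0.496+0.312)) = 0.619/1.616 = 0.383 m.
Re = ρVD_h/μ = 1020·1.28·0.383/0.00118 = 4.238e+05.
ε/D_h = 0.00018/0.383 = 0.00047; Haaland gives 1/√f = -1.8 log₁₀[4.73e-05+1.63e-05] = 7.554, so f = 0.01753.
ΔP = f(L/D_h)(ρV²/2) = 0.01753·50.8/0.383·835.6 = 1942 Pa.
ΔP = 1.94 kPa.

ΔP ≈ 1.94 kPa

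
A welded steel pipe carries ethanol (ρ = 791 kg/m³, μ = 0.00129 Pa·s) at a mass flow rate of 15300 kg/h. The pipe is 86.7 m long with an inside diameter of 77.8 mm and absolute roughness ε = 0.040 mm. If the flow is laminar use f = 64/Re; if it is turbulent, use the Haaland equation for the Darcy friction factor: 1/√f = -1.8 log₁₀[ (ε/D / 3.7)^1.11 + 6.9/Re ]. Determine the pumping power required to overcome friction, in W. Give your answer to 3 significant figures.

ṁ = 15300 kg/h = 15300/3600 = 4.25 kg/s.
A = πD²/4 = π(0.0778)²/4 = 0.004754 m²; mean velocity V = ṁ/(ρA) = 4.25/(791 · 0.004754) = 1.13 m/s.
Reynolds number Re = ρVD/μ = 791 · 1.13 · 0.0778 / 0.00129 = 5.392e+04.
Re > 4000 → turbulent. Relative roughness ε/D = 4e-05/0.0778 = 0.000514. Haaland: 1/√f = -1.8 log₁₀[(0.000514/3.7)^1.11 + 6.9/5.392e+04] = -1.8 log₁₀[5.23e-05 + 0.000128] = 6.739, so f = 0.02202.
Darcy-Weisbach: ΔP = f(L/D)(ρV²/2) = 0.02202·(86.7/0.0778)·(791·1.13²/2) = 0.02202·1114·505.2 = 1.24e+04 Pa.
Q = ṁ/ρ = 4.25/791 = 0.005373 m³/s.
Pumping power P = QΔP = 0.005373·1.24e+04 = 66.60 W = 66.6 W.

P ≈ 66.6 W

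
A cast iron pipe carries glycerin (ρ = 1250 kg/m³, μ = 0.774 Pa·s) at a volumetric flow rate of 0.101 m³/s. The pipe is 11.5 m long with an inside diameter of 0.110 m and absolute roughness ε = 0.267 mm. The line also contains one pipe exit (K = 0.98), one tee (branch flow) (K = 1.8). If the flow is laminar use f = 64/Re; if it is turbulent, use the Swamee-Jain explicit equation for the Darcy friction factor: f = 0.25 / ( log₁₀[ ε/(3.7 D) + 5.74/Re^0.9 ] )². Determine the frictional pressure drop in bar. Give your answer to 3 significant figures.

Cross-sectional area A = πD²/4 = π(0.11)²/4 = 0.009503 m²; mean velocity V = Q/A = 0.101/0.009503 = 10.63 m/s.
Reynolds number Re = ρVD/μ = 1250 · 10.63 · 0.11 / 0.774 = 1888.
Re < 2300 → laminar flow, so f = 64/Re = 64/1888 = 0.0339 (the turbulent correlation is not needed).
Total minor-loss coefficient ΣK = 1·0.98 + 1·1.8 = 2.78.
ΔP = [f·L/D + ΣK]·(ρV²/2) = [0.0339·11.5/0.11 + 2.78]·(1250·10.63²/2) = [3.544 + 2.78]·7.059e+04 = 4.464e+05 Pa.
ΔP = 4.464e+05 Pa = 4.46 bar.

ΔP ≈ 4.46 bar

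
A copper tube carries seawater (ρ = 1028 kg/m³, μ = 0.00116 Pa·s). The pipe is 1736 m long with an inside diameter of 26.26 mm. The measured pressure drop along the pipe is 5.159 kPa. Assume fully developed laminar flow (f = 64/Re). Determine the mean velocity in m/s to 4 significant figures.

V ≈ 0.05521 m/s

For laminar flow, f = 64/Re with Re = ρVD/μ, so Darcy-Weisbach reduces to ΔP = 32μLV/D². Solving for V: V = ΔP·D²/(32μL) = 5159·(0.02626)²/(32·0.00116·1736) = 0.05521 m/s.
Check: Re = ρVD/μ = 1028·0.05521·0.02626/0.00116 = 1285 < 2300, so the laminar assumption holds.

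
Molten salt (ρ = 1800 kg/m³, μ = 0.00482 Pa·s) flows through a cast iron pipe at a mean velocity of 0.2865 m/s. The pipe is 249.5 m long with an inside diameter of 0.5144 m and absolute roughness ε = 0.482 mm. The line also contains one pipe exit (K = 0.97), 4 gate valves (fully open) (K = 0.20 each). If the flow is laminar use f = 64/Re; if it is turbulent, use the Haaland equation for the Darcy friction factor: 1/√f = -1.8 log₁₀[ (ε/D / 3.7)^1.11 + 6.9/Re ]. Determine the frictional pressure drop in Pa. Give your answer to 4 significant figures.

Reynolds number Re = ρVD/μ = 1800 · 0.2865 · 0.5144 / 0.00482 = 5.504e+04.
Re > 4000 → turbulent. Relative roughness ε/D = 0.000482/0.5144 = 0.000937. Haaland: 1/√f = -1.8 log₁₀[(0.000937/3.7)^1.11 + 6.9/5.504e+04] = -1.8 log₁₀[0.000102 + 0.000125] = 6.558, so f = 0.02325.
Total minor-loss coefficient ΣK = 1·0.97 + 4·0.2 = 1.77.
ΔP = [f·L/D + ΣK]·(ρV²/2) = [0.02325·249.5/0.5144 + 1.77]·(1800·0.2865²/2) = [11.28 + 1.77]·73.87 = 963.8 Pa.

ΔP ≈ 963.8 Pa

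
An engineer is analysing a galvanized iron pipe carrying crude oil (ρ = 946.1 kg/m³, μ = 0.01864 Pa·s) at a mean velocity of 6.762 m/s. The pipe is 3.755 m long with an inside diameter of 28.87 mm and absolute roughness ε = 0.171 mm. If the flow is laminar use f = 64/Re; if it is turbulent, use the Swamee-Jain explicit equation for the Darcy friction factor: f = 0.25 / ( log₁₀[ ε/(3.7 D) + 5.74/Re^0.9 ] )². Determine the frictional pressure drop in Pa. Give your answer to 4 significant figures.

Reynolds number Re = ρVD/μ = 946.1 · 6.762 · 0.02887 / 0.0186 = 9909.
Re > 4000 → turbulent. Relative roughness ε/D = 0.000171/0.02887 = 0.00592. Swamee-Jain: f = 0.25/(log₁₀[0.00592/3.7 + 5.74/9909^0.9])² = 0.25/(log₁₀[0.0016 + 0.00145])² = 0.25/(-2.515)² = 0.03952.
Darcy-Weisbach: ΔP = f(L/D)(ρV²/2) = 0.03952·(3.755/0.02887)·(946.1·6.762²/2) = 0.03952·130.1·2.163e+04 = 1.112e+05 Pa.

ΔP ≈ 111200 Pa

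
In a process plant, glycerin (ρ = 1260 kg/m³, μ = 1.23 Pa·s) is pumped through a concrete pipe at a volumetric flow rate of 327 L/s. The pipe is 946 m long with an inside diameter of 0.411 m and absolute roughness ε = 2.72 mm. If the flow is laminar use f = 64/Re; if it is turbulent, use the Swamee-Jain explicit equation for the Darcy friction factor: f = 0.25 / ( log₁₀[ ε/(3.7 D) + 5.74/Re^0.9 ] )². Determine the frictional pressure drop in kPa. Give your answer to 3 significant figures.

Q = 327 L/s = 327/1000 = 0.327 m³/s.
Cross-sectional area A = πD²/4 = π(0.411)²/4 = 0.1327 m²; mean velocity V = Q/A = 0.327/0.1327 = 2.465 m/s.
Reynolds number Re = ρVD/μ = 1260 · 2.465 · 0.411 / 1.23 = 1038.
Re < 2300 → laminar flow, so f = 64/Re = 64/1038 = 0.06167 (the turbulent correlation is not needed).
Darcy-Weisbach: ΔP = f(L/D)(ρV²/2) = 0.06167·(946/0.411)·(1260·2.465²/2) = 0.06167·2302·3827 = 5.433e+05 Pa.
ΔP = 5.433e+05 Pa = 543 kPa.

ΔP ≈ 543 kPa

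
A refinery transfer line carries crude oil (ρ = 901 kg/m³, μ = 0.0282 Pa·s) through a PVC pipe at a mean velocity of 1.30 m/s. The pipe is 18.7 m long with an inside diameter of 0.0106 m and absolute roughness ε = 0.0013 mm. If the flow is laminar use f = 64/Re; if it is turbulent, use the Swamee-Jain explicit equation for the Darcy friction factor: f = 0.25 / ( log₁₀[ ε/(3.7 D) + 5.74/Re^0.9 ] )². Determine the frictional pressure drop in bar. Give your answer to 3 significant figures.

ΔP ≈ 1.95 bar

Reynolds number Re = ρVD/μ = 901 · 1.3 · 0.0106 / 0.0282 = 440.3.
Re < 2300 → laminar flow, so f = 64/Re = 64/440.3 = 0.1454 (the turbulent correlation is not needed).
Darcy-Weisbach: ΔP = f(L/D)(ρV²/2) = 0.1454·(18.7/0.0106)·(901·1.3²/2) = 0.1454·1764·761.3 = 1.952e+05 Pa.
ΔP = 1.952e+05 Pa = 1.95 bar.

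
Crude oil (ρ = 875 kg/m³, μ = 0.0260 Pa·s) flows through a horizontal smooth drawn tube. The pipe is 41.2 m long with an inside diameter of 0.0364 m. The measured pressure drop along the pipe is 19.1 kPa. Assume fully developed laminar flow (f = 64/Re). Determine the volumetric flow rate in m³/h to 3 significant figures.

Q ≈ 2.77 m³/h

For laminar flow, f = 64/Re with Re = ρVD/μ, so Darcy-Weisbach reduces to ΔP = 32μLV/D². Solving for V: V = ΔP·D²/(32μL) = 1.91e+04·(0.0364)²/(32·0.026·41.2) = 0.7383 m/s.
Check: Re = ρVD/μ = 875·0.7383·0.0364/0.026 = 904.4 < 2300, so the laminar assumption holds.
Q = V·A = 0.7383·(π/4·0.0364²) = 0.0007683 m³/s = 2.77 m³/h.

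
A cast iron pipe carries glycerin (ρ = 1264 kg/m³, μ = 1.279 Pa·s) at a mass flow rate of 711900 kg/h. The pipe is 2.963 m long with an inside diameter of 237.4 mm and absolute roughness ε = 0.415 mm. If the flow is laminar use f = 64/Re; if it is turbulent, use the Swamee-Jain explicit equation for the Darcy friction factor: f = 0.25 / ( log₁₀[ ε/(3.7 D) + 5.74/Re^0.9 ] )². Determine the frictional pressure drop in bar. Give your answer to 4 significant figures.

ΔP ≈ 0.07605 bar

ṁ = 711900 kg/h = 711900/3600 = 197.8 kg/s.
A = πD²/4 = π(0.2374)²/4 = 0.04426 m²; mean velocity V = ṁ/(ρA) = 197.8/(1264 · 0.04426) = 3.534 m/s.
Reynolds number Re = ρVD/μ = 1264 · 3.534 · 0.2374 / 1.28 = 829.2.
Re < 2300 → laminar flow, so f = 64/Re = 64/829.2 = 0.07718 (the turbulent correlation is not needed).
Darcy-Weisbach: ΔP = f(L/D)(ρV²/2) = 0.07718·(2.963/0.2374)·(1264·3.534²/2) = 0.07718·12.48·7895 = 7605 Pa.
ΔP = 7605 Pa = 0.07605 bar.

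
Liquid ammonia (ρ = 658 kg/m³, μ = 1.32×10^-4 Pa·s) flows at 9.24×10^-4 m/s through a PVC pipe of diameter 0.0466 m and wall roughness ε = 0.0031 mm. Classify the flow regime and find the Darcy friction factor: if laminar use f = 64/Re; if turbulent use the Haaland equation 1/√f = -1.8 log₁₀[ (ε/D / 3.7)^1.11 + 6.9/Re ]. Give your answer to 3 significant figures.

f ≈ 0.298

Re = ρVD/μ = 658·0.000924·0.0466/0.000132 = 214.6.
Re < 2300 → laminar, so f = 64/Re = 0.2982 (roughness is irrelevant in laminar flow).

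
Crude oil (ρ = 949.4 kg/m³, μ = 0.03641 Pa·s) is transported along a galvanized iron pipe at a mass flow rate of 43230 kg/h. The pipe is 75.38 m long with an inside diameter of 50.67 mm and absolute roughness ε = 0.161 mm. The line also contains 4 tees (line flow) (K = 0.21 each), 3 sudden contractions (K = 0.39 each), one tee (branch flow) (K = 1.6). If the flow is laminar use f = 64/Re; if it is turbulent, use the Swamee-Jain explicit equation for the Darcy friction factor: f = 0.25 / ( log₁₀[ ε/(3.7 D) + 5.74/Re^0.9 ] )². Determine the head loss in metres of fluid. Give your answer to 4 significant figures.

h_f ≈ 118.4 m

ṁ = 43230 kg/h = 43230/3600 = 12.01 kg/s.
A = πD²/4 = π(0.05067)²/4 = 0.002016 m²; mean velocity V = ṁ/(ρA) = 12.01/(949.4 · 0.002016) = 6.273 m/s.
Reynolds number Re = ρVD/μ = 949.4 · 6.273 · 0.05067 / 0.0364 = 8287.
Re > 4000 → turbulent. Relative roughness ε/D = 0.000161/0.05067 = 0.00318. Swamee-Jain: f = 0.25/(log₁₀[0.00318/3.7 + 5.74/8287^0.9])² = 0.25/(log₁₀[0.000859 + 0.00171])² = 0.25/(-2.591)² = 0.03725.
Total minor-loss coefficient ΣK = 4·0.21 + 3·0.39 + 1·1.6 = 3.61.
ΔP = [f·L/D + ΣK]·(ρV²/2) = [0.03725·75.38/0.05067 + 3.61]·(949.4·6.273²/2) = [55.41 + 3.61]·1.868e+04 = 1.102e+06 Pa.
Head loss h_f = ΔP/(ρg) = 1.102e+06/(949.4·9.81) = 118.4 m.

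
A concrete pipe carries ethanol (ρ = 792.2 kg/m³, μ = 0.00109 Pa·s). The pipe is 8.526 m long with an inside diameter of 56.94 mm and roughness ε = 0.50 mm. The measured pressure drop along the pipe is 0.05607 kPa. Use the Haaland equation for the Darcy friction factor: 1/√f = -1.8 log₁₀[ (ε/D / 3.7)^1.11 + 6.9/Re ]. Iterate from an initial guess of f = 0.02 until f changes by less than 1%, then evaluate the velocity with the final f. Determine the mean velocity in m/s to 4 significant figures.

Rearranging Darcy-Weisbach: V = √(2·ΔP·D/(f·L·ρ)). With ε/D = 0.0005/0.05694 = 0.00878, iterate starting from f = 0.02:
  f = 0.02 → V = √(2·56.07·0.05694/(0.02·8.526·792.2)) = 0.2174 m/s; Re = ρVD/μ = 8997; f → 0.04229
  f = 0.04229 → V = 0.1495 m/s; Re = 6188; f → 0.04457
  f = 0.04457 → V = 0.1456 m/s; Re = 6027; f → 0.04476
Converged (Δf/f < 1%). With the final f = 0.04476: V = √(2·56.07·0.05694/(0.04476·8.526·792.2)) = 0.1453 m/s.

V ≈ 0.1453 m/s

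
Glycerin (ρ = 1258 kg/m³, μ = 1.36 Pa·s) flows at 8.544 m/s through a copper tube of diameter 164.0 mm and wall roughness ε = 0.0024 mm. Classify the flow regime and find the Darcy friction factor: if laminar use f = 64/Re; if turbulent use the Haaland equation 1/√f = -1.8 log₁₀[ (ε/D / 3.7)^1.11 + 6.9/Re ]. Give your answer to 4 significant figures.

f ≈ 0.04938

Re = ρVD/μ = 1258·8.544·0.164/1.36 = 1296.
Re < 2300 → laminar, so f = 64/Re = 0.04938 (roughness is irrelevant in laminar flow).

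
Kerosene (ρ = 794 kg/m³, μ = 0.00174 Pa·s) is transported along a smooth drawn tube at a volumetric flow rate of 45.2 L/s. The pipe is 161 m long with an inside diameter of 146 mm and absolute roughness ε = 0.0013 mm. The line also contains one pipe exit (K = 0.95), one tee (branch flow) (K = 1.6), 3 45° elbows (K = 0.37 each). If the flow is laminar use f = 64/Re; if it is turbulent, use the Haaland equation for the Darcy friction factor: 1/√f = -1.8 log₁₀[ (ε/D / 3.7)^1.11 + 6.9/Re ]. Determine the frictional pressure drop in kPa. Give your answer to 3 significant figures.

ΔP ≈ 61.2 kPa

Q = 45.2 L/s = 45.2/1000 = 0.0452 m³/s.
Cross-sectional area A = πD²/4 = π(0.146)²/4 = 0.01674 m²; mean velocity V = Q/A = 0.0452/0.01674 = 2.7 m/s.
Reynolds number Re = ρVD/μ = 794 · 2.7 · 0.146 / 0.00174 = 1.799e+05.
Re > 4000 → turbulent. Relative roughness ε/D = 1.3e-06/0.146 = 8.9e-06. Haaland: 1/√f = -1.8 log₁₀[(8.9e-06/3.7)^1.11 + 6.9/1.799e+05] = -1.8 log₁₀[5.8e-07 + 3.84e-05] = 7.937, so f = 0.01587.
Total minor-loss coefficient ΣK = 1·0.95 + 1·1.6 + 3·0.37 = 3.66.
ΔP = [f·L/D + ΣK]·(ρV²/2) = [0.01587·161/0.146 + 3.66]·(794·2.7²/2) = [17.5 + 3.66]·2894 = 6.124e+04 Pa.
ΔP = 6.124e+04 Pa = 61.2 kPa.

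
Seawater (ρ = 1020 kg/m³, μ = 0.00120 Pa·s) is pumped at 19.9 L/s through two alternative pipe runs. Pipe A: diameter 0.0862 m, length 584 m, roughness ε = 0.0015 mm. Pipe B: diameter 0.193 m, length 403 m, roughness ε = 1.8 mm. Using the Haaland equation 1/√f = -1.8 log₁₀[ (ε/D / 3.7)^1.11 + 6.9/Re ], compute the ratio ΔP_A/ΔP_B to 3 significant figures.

ΔP_A/ΔP_B ≈ 32.5

Pipe A: V = Q/A = 0.0199/0.005836 = 3.41 m/s; Re = 2.498e+05; ε/D = 1.74e-05; Haaland → f = 0.01497; ΔP_A = f(L/D)(ρV²/2) = 6.016e+05 Pa.
Pipe B: V = Q/A = 0.0199/0.02926 = 0.6802 m/s; Re = 1.116e+05; ε/D = 0.00933; Haaland → f = 0.03762; ΔP_B = f(L/D)(ρV²/2) = 1.854e+04 Pa.
ΔP_A/ΔP_B = 6.016e+05/1.854e+04 = 32.5.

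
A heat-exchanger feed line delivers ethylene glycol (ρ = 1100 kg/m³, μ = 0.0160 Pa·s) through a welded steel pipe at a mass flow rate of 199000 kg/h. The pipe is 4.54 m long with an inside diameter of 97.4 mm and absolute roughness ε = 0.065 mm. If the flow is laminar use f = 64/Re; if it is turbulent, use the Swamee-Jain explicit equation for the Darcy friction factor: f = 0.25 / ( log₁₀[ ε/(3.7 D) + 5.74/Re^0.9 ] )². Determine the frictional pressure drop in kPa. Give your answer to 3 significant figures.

ṁ = 199000 kg/h = 199000/3600 = 55.28 kg/s.
A = πD²/4 = π(0.0974)²/4 = 0.007451 m²; mean velocity V = ṁ/(ρA) = 55.28/(1100 · 0.007451) = 6.745 m/s.
Reynolds number Re = ρVD/μ = 1100 · 6.745 · 0.0974 / 0.016 = 4.516e+04.
Re > 4000 → turbulent. Relative roughness ε/D = 6.5e-05/0.0974 = 0.000667. Swamee-Jain: f = 0.25/(log₁₀[0.000667/3.7 + 5.74/4.516e+04^0.9])² = 0.25/(log₁₀[0.00018 + 0.000371])² = 0.25/(-3.258)² = 0.02355.
Darcy-Weisbach: ΔP = f(L/D)(ρV²/2) = 0.02355·(4.54/0.0974)·(1100·6.745²/2) = 0.02355·46.61·2.502e+04 = 2.746e+04 Pa.
ΔP = 2.746e+04 Pa = 27.5 kPa.

ΔP ≈ 27.5 kPa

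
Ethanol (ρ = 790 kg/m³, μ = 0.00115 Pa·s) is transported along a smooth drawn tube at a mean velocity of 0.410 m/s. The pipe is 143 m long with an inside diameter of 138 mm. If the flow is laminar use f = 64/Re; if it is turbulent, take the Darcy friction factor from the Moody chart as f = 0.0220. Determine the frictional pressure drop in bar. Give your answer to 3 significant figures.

ΔP ≈ 0.0151 bar

Reynolds number Re = ρVD/μ = 790 · 0.41 · 0.138 / 0.00115 = 3.887e+04.
Re > 4000 → turbulent; use the Moody-chart value f = 0.0220.
Darcy-Weisbach: ΔP = f(L/D)(ρV²/2) = 0.022·(143/0.138)·(790·0.41²/2) = 0.022·1036·66.4 = 1514 Pa.
ΔP = 1514 Pa = 0.0151 bar.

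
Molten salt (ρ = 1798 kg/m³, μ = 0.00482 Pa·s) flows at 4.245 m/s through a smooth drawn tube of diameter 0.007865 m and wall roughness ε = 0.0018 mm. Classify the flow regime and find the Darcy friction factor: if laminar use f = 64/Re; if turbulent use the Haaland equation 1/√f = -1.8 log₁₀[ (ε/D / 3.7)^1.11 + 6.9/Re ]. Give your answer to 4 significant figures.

Re = ρVD/μ = 1798·4.245·0.007865/0.00482 = 1.245e+04.
Re > 4000 → turbulent. ε/D = 1.8e-06/0.007865 = 0.000229; Haaland: 1/√f = -1.8 log₁₀[2.13e-05 + 0.000554] = 5.832, so f = 0.0294.

f ≈ 0.02940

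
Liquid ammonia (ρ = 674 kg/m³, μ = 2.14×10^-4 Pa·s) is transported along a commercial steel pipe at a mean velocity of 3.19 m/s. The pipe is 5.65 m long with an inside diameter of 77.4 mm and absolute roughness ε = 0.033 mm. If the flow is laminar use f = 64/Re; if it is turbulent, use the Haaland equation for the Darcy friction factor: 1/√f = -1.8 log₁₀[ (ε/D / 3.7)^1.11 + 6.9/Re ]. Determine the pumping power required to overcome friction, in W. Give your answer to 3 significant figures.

P ≈ 63.0 W

Reynolds number Re = ρVD/μ = 674 · 3.19 · 0.0774 / 0.000214 = 7.776e+05.
Re > 4000 → turbulent. Relative roughness ε/D = 3.3e-05/0.0774 = 0.000426. Haaland: 1/√f = -1.8 log₁₀[(0.000426/3.7)^1.11 + 6.9/7.776e+05] = -1.8 log₁₀[4.25e-05 + 8.87e-06] = 7.721, so f = 0.01678.
Darcy-Weisbach: ΔP = f(L/D)(ρV²/2) = 0.01678·(5.65/0.0774)·(674·3.19²/2) = 0.01678·73·3429 = 4200 Pa.
Q = V·A = 3.19·0.004705 = 0.01501 m³/s.
Pumping power P = QΔP = 0.01501·4200 = 63.03 W = 63.0 W.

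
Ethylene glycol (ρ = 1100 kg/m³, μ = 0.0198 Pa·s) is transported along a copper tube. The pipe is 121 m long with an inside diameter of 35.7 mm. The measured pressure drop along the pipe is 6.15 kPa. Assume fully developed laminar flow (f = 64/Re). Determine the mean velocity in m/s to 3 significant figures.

V ≈ 0.102 m/s

For laminar flow, f = 64/Re with Re = ρVD/μ, so Darcy-Weisbach reduces to ΔP = 32μLV/D². Solving for V: V = ΔP·D²/(32μL) = 6150·(0.0357)²/(32·0.0198·121) = 0.1022 m/s.
Check: Re = ρVD/μ = 1100·0.1022·0.0357/0.0198 = 202.8 < 2300, so the laminar assumption holds.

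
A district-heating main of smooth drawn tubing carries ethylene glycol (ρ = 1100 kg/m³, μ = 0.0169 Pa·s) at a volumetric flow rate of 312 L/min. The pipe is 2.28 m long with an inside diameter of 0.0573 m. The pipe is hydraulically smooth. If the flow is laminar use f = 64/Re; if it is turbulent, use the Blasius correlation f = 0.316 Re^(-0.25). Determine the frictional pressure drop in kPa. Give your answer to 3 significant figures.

ΔP ≈ 3.02 kPa

Q = 312 L/min = 312/60000 = 0.0052 m³/s.
Cross-sectional area A = πD²/4 = π(0.0573)²/4 = 0.002579 m²; mean velocity V = Q/A = 0.0052/0.002579 = 2.017 m/s.
Reynolds number Re = ρVD/μ = 1100 · 2.017 · 0.0573 / 0.0169 = 7521.
Re > 4000 → turbulent. Smooth-pipe (Blasius): f = 0.316 Re^(-0.25) = 0.316/(7521)^0.25 = 0.03393.
Darcy-Weisbach: ΔP = f(L/D)(ρV²/2) = 0.03393·(2.28/0.0573)·(1100·2.017²/2) = 0.03393·39.79·2237 = 3020 Pa.
ΔP = 3020 Pa = 3.02 kPa.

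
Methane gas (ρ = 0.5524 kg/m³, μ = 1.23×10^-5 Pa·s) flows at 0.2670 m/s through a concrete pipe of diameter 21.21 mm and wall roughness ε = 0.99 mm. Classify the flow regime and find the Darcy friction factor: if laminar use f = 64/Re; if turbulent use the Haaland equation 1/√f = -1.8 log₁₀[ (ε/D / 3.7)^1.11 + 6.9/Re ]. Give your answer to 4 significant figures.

Re = ρVD/μ = 0.5524·0.267·0.02121/1.23e-05 = 254.3.
Re < 2300 → laminar, so f = 64/Re = 0.2516 (roughness is irrelevant in laminar flow).

f ≈ 0.2516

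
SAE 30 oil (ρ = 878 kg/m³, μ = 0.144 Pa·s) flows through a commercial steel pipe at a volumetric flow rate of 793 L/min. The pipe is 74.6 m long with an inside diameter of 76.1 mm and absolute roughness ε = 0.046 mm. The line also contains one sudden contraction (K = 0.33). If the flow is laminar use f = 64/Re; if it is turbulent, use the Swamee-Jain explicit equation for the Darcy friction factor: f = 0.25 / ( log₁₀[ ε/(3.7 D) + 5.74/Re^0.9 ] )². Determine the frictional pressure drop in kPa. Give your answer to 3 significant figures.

ΔP ≈ 174 kPa

Q = 793 L/min = 793/60000 = 0.01322 m³/s.
Cross-sectional area A = πD²/4 = π(0.0761)²/4 = 0.004548 m²; mean velocity V = Q/A = 0.01322/0.004548 = 2.906 m/s.
Reynolds number Re = ρVD/μ = 878 · 2.906 · 0.0761 / 0.144 = 1348.
Re < 2300 → laminar flow, so f = 64/Re = 64/1348 = 0.04747 (the turbulent correlation is not needed).
Total minor-loss coefficient ΣK = 1·0.33 = 0.33.
ΔP = [f·L/D + ΣK]·(ρV²/2) = [0.04747·74.6/0.0761 + 0.33]·(878·2.906²/2) = [46.53 + 0.33]·3707 = 1.737e+05 Pa.
ΔP = 1.737e+05 Pa = 174 kPa.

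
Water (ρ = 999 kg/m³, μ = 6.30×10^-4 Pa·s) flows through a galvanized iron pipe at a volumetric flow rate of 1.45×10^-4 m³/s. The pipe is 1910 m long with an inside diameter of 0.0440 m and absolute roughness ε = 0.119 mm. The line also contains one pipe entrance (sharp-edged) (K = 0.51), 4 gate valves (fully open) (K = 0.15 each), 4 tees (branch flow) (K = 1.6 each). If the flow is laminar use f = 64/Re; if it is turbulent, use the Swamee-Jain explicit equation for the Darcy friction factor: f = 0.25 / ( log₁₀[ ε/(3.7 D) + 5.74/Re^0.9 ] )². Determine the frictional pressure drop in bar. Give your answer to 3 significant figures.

ΔP ≈ 0.0761 bar

Cross-sectional area A = πD²/4 = π(0.044)²/4 = 0.001521 m²; mean velocity V = Q/A = 0.000145/0.001521 = 0.09536 m/s.
Reynolds number Re = ρVD/μ = 999 · 0.09536 · 0.044 / 0.00063 = 6654.
Re > 4000 → turbulent. Relative roughness ε/D = 0.000119/0.044 = 0.0027. Swamee-Jain: f = 0.25/(log₁₀[0.0027/3.7 + 5.74/6654^0.9])² = 0.25/(log₁₀[0.000731 + 0.00208])² = 0.25/(-2.551)² = 0.03841.
Total minor-loss coefficient ΣK = 1·0.51 + 4·0.15 + 4·1.6 = 7.51.
ΔP = [f·L/D + ΣK]·(ρV²/2) = [0.03841·1910/0.044 + 7.51]·(999·0.09536²/2) = [1668 + 7.51]·4.542 = 7609 Pa.
ΔP = 7609 Pa = 0.0761 bar.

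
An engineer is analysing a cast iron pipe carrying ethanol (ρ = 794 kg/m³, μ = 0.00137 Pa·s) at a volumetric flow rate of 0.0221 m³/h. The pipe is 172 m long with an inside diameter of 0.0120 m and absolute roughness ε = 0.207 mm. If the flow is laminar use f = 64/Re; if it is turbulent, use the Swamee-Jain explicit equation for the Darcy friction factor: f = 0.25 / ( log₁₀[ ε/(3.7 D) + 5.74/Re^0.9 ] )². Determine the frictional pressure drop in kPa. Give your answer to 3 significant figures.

ΔP ≈ 2.84 kPa

Q = 0.0221 m³/h = 0.0221/3600 = 6.139e-06 m³/s.
Cross-sectional area A = πD²/4 = π(0.012)²/4 = 0.0001131 m²; mean velocity V = Q/A = 6.139e-06/0.0001131 = 0.05428 m/s.
Reynolds number Re = ρVD/μ = 794 · 0.05428 · 0.012 / 0.00137 = 377.5.
Re < 2300 → laminar flow, so f = 64/Re = 64/377.5 = 0.1695 (the turbulent correlation is not needed).
Darcy-Weisbach: ΔP = f(L/D)(ρV²/2) = 0.1695·(172/0.012)·(794·0.05428²/2) = 0.1695·1.433e+04·1.17 = 2842 Pa.
ΔP = 2842 Pa = 2.84 kPa.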